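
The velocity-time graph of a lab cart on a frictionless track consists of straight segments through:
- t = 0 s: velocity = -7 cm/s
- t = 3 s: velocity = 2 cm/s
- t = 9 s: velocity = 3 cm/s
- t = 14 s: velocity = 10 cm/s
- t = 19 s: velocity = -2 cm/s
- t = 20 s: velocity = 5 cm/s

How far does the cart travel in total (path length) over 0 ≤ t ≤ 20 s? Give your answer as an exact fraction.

1121/14 cm

Distance (not displacement) is the total path length: add the absolute areas under v-t.
0–3 s: v = 0 at t = 7/3 s; triangle areas 49/6 + 2/3 = 53/6 cm
3–9 s: |½(2 + 3)(6)| = 15 cm
9–14 s: |½(3 + 10)(5)| = 32.5 cm
14–19 s: v = 0 at t = 109/6 s; triangle areas 125/6 + 5/6 = 65/3 cm
19–20 s: v = 0 at t = 135/7 s; triangle areas 2/7 + 25/14 = 29/14 cm
Total distance = 1121/14 cm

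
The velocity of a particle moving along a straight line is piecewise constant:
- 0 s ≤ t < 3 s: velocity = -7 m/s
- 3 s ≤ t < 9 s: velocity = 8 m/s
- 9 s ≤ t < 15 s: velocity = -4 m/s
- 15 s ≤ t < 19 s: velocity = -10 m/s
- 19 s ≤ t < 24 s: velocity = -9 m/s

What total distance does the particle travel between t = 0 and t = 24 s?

Total distance travelled is ∫|v| dt — sum the magnitudes of each area piece.
0–3 s: |-7| × 3 = 21 m
3–9 s: |8| × 6 = 48 m
9–15 s: |-4| × 6 = 24 m
15–19 s: |-10| × 4 = 40 m
19–24 s: |-9| × 5 = 45 m
Total distance = 178 m

178 m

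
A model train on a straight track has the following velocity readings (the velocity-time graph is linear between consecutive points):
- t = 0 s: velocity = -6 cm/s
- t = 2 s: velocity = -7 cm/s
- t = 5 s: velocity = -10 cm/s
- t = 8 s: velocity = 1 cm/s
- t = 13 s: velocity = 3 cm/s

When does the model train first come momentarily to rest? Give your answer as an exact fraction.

t = 85/11 s

v changes sign on 5–8 s (from -10 to 1); the graph is linear there, so v = 0 at t = 5 + (10)·(8 − 5)/(1 − -10) = 85/11 s.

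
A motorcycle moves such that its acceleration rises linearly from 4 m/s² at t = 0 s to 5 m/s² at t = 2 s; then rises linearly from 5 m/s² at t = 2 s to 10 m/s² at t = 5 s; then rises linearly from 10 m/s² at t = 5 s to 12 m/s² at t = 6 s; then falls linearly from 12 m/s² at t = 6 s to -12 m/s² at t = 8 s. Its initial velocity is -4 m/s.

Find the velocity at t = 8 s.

38.5 m/s

Δv equals the area under the a-t graph; then v = v₀ + Δv.
0–2 s: ½(4 + 5)(2) = 9 m/s
2–5 s: ½(5 + 10)(3) = 22.5 m/s
5–6 s: ½(10 + 12)(1) = 11 m/s
6–8 s: ½(12 + -12)(2) = 0 m/s
Δv = 42.5 m/s, so v(8) = -4 + (42.5) = 38.5 m/s.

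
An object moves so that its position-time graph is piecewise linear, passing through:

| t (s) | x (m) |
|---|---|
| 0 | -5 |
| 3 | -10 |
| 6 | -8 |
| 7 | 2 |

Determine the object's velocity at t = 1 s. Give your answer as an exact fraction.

-5/3 m/s

Velocity is the slope of the x-t graph on 0–3 s: (-10 − -5)/(3 − 0) = -5/3 m/s.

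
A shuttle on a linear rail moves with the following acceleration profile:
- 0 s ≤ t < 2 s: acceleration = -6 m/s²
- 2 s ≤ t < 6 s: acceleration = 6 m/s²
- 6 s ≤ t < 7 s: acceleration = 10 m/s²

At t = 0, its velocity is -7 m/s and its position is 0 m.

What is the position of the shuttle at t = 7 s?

On each constant-a segment, Δv = aΔt and Δx = v₀Δt + ½aΔt²; chain segment to segment.
0–2 s: v starts -7 m/s; Δx = -7·2 + ½·-6·2² = -26 m; v ends -19 m/s.
2–6 s: v starts -19 m/s; Δx = -19·4 + ½·6·4² = -28 m; v ends 5 m/s.
6–7 s: v starts 5 m/s; Δx = 5·1 + ½·10·1² = 10 m; v ends 15 m/s.
x(7) = 0 + Σ Δx = -44 m.

-44 m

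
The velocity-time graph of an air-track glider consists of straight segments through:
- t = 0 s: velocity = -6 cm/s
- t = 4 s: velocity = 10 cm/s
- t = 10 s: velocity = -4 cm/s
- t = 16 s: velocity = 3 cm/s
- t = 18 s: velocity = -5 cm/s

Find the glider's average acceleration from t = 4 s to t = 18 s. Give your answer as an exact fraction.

-15/14 cm/s²

Average acceleration = Δv/Δt = (-5 − 10)/(18 − 4) = -15/14 cm/s².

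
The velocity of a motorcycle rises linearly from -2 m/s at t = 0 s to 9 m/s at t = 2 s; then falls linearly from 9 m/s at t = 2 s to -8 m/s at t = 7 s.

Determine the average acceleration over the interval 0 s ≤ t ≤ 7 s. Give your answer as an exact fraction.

Average acceleration = Δv/Δt = (-8 − -2)/(7 − 0) = -6/7 m/s².

-6/7 m/s²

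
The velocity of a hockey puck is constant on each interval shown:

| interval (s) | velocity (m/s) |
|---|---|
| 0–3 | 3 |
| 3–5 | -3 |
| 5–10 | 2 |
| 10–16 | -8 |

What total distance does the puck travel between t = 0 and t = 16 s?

73 m

Total distance travelled is ∫|v| dt — sum the magnitudes of each area piece.
0–3 s: |3| × 3 = 9 m
3–5 s: |-3| × 2 = 6 m
5–10 s: |2| × 5 = 10 m
10–16 s: |-8| × 6 = 48 m
Total distance = 73 m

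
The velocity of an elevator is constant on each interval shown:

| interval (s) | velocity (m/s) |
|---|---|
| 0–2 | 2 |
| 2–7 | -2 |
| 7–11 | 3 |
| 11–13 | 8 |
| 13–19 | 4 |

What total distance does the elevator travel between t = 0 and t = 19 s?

Distance (not displacement) is the total path length: add the absolute areas under v-t.
0–2 s: |2| × 2 = 4 m
2–7 s: |-2| × 5 = 10 m
7–11 s: |3| × 4 = 12 m
11–13 s: |8| × 2 = 16 m
13–19 s: |4| × 6 = 24 m
Total distance = 66 m

66 m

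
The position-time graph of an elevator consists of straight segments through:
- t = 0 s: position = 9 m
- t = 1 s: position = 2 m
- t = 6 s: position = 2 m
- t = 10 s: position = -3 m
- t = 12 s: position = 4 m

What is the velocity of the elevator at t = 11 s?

Velocity is the slope of the x-t graph on 10–12 s: (4 − -3)/(12 − 10) = 3.5 m/s.

3.5 m/s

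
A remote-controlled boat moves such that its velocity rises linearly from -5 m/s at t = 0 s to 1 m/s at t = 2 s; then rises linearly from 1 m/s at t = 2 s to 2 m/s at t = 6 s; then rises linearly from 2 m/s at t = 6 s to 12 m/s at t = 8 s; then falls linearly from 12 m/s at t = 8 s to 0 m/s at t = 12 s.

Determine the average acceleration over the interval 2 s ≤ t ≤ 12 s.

Average acceleration = Δv/Δt = (0 − 1)/(12 − 2) = -0.1 m/s².

-0.1 m/s²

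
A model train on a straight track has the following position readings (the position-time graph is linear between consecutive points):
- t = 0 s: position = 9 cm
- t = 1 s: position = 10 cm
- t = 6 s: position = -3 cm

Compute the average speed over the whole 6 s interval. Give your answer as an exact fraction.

Average speed = (total path length)/(elapsed time); on a piecewise-linear x-t graph the path length is Σ|Δx|.
0–1 s: |Δx| = |10 − 9| = 1 cm
1–6 s: |Δx| = |-3 − 10| = 13 cm
Total path = 14 cm; average speed = 14/6 = 7/3 cm/s.

7/3 cm/s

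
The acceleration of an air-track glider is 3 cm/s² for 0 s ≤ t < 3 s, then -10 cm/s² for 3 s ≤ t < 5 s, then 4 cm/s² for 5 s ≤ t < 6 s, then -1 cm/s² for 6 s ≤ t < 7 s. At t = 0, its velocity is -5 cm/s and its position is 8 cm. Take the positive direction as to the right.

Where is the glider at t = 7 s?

On each constant-a segment, Δv = aΔt and Δx = v₀Δt + ½aΔt²; chain segment to segment.
0–3 s: v starts -5 cm/s; Δx = -5·3 + ½·3·3² = -1.5 cm; v ends 4 cm/s.
3–5 s: v starts 4 cm/s; Δx = 4·2 + ½·-10·2² = -12 cm; v ends -16 cm/s.
5–6 s: v starts -16 cm/s; Δx = -16·1 + ½·4·1² = -14 cm; v ends -12 cm/s.
6–7 s: v starts -12 cm/s; Δx = -12·1 + ½·-1·1² = -12.5 cm; v ends -13 cm/s.
x(7) = 8 + Σ Δx = -32 cm.

-32 cm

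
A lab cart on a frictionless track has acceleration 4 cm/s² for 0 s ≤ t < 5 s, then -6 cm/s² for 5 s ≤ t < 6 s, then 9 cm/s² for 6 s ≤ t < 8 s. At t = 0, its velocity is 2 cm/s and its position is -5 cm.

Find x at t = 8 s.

On each constant-a segment, Δv = aΔt and Δx = v₀Δt + ½aΔt²; chain segment to segment.
0–5 s: v starts 2 cm/s; Δx = 2·5 + ½·4·5² = 60 cm; v ends 22 cm/s.
5–6 s: v starts 22 cm/s; Δx = 22·1 + ½·-6·1² = 19 cm; v ends 16 cm/s.
6–8 s: v starts 16 cm/s; Δx = 16·2 + ½·9·2² = 50 cm; v ends 34 cm/s.
x(8) = -5 + Σ Δx = 124 cm.

124 cm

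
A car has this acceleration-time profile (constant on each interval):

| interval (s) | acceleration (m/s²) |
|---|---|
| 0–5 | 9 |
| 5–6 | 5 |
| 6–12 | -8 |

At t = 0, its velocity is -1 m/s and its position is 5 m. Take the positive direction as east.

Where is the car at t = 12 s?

309 m

On each constant-a segment, Δv = aΔt and Δx = v₀Δt + ½aΔt²; chain segment to segment.
0–5 s: v starts -1 m/s; Δx = -1·5 + ½·9·5² = 107.5 m; v ends 44 m/s.
5–6 s: v starts 44 m/s; Δx = 44·1 + ½·5·1² = 46.5 m; v ends 49 m/s.
6–12 s: v starts 49 m/s; Δx = 49·6 + ½·-8·6² = 150 m; v ends 1 m/s.
x(12) = 5 + Σ Δx = 309 m.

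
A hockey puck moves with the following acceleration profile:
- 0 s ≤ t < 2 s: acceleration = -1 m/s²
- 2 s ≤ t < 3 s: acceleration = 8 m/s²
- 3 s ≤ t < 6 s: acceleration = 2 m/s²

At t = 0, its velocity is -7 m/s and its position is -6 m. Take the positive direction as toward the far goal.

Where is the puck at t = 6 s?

-21 m

On each constant-a segment, Δv = aΔt and Δx = v₀Δt + ½aΔt²; chain segment to segment.
0–2 s: v starts -7 m/s; Δx = -7·2 + ½·-1·2² = -16 m; v ends -9 m/s.
2–3 s: v starts -9 m/s; Δx = -9·1 + ½·8·1² = -5 m; v ends -1 m/s.
3–6 s: v starts -1 m/s; Δx = -1·3 + ½·2·3² = 6 m; v ends 5 m/s.
x(6) = -6 + Σ Δx = -21 m.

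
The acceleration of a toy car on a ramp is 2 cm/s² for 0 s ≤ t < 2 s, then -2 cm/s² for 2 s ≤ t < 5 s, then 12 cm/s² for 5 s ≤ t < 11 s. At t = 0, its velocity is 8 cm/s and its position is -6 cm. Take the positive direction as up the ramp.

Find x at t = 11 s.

293 cm

On each constant-a segment, Δv = aΔt and Δx = v₀Δt + ½aΔt²; chain segment to segment.
0–2 s: v starts 8 cm/s; Δx = 8·2 + ½·2·2² = 20 cm; v ends 12 cm/s.
2–5 s: v starts 12 cm/s; Δx = 12·3 + ½·-2·3² = 27 cm; v ends 6 cm/s.
5–11 s: v starts 6 cm/s; Δx = 6·6 + ½·12·6² = 252 cm; v ends 78 cm/s.
x(11) = -6 + Σ Δx = 293 cm.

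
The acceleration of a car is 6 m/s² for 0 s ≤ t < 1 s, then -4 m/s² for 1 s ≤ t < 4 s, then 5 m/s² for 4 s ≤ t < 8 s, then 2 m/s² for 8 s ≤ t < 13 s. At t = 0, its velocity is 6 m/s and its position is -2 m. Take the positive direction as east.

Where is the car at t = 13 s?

190 m

On each constant-a segment, Δv = aΔt and Δx = v₀Δt + ½aΔt²; chain segment to segment.
0–1 s: v starts 6 m/s; Δx = 6·1 + ½·6·1² = 9 m; v ends 12 m/s.
1–4 s: v starts 12 m/s; Δx = 12·3 + ½·-4·3² = 18 m; v ends 0 m/s.
4–8 s: v starts 0 m/s; Δx = 0·4 + ½·5·4² = 40 m; v ends 20 m/s.
8–13 s: v starts 20 m/s; Δx = 20·5 + ½·2·5² = 125 m; v ends 30 m/s.
x(13) = -2 + Σ Δx = 190 m.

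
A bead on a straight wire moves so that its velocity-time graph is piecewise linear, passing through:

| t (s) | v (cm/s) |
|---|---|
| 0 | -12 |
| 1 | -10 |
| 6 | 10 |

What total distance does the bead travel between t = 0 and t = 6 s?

Distance (not displacement) is the total path length: add the absolute areas under v-t.
0–1 s: |½(-12 + -10)(1)| = 11 cm
1–6 s: v = 0 at t = 3.5 s; triangle areas 12.5 + 12.5 = 25 cm
Total distance = 36 cm

36 cm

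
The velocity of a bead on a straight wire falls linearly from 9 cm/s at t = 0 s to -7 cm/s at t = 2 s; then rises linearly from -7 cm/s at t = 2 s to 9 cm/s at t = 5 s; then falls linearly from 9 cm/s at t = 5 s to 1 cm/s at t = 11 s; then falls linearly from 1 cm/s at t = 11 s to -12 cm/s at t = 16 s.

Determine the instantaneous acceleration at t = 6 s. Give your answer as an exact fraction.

-4/3 cm/s²

Acceleration is the slope of the v-t graph on 5–11 s: (1 − 9)/(11 − 5) = -4/3 cm/s².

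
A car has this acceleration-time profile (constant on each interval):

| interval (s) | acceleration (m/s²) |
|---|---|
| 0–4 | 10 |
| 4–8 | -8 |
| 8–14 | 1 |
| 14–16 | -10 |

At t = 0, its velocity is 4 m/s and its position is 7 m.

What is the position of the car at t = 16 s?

On each constant-a segment, Δv = aΔt and Δx = v₀Δt + ½aΔt²; chain segment to segment.
0–4 s: v starts 4 m/s; Δx = 4·4 + ½·10·4² = 96 m; v ends 44 m/s.
4–8 s: v starts 44 m/s; Δx = 44·4 + ½·-8·4² = 112 m; v ends 12 m/s.
8–14 s: v starts 12 m/s; Δx = 12·6 + ½·1·6² = 90 m; v ends 18 m/s.
14–16 s: v starts 18 m/s; Δx = 18·2 + ½·-10·2² = 16 m; v ends -2 m/s.
x(16) = 7 + Σ Δx = 321 m.

321 m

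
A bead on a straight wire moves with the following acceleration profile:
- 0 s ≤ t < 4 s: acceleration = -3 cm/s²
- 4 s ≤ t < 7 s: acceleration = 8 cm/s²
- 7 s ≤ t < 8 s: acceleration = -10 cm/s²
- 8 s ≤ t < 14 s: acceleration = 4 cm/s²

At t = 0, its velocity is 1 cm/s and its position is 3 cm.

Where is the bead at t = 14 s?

84 cm

On each constant-a segment, Δv = aΔt and Δx = v₀Δt + ½aΔt²; chain segment to segment.
0–4 s: v starts 1 cm/s; Δx = 1·4 + ½·-3·4² = -20 cm; v ends -11 cm/s.
4–7 s: v starts -11 cm/s; Δx = -11·3 + ½·8·3² = 3 cm; v ends 13 cm/s.
7–8 s: v starts 13 cm/s; Δx = 13·1 + ½·-10·1² = 8 cm; v ends 3 cm/s.
8–14 s: v starts 3 cm/s; Δx = 3·6 + ½·4·6² = 90 cm; v ends 27 cm/s.
x(14) = 3 + Σ Δx = 84 cm.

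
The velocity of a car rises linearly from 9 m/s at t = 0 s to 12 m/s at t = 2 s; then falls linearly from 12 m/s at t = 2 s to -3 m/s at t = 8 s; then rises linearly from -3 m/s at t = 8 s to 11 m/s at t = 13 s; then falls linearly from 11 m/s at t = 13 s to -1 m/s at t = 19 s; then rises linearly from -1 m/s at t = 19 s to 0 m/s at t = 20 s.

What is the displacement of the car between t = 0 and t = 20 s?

97.5 m

Displacement is the signed area under the v-t curve.
0–2 s: ½(9 + 12)(2) = 21 m
2–8 s: ½(12 + -3)(6) = 27 m
8–13 s: ½(-3 + 11)(5) = 20 m
13–19 s: ½(11 + -1)(6) = 30 m
19–20 s: ½(-1 + 0)(1) = -0.5 m
Net displacement = 97.5 m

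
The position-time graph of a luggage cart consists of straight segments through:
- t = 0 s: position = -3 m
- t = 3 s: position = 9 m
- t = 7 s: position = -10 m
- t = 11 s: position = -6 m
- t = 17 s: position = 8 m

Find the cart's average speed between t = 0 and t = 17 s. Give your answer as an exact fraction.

49/17 m/s

Average speed = (total path length)/(elapsed time); on a piecewise-linear x-t graph the path length is Σ|Δx|.
0–3 s: |Δx| = |9 − -3| = 12 m
3–7 s: |Δx| = |-10 − 9| = 19 m
7–11 s: |Δx| = |-6 − -10| = 4 m
11–17 s: |Δx| = |8 − -6| = 14 m
Total path = 49 m; average speed = 49/17 = 49/17 m/s.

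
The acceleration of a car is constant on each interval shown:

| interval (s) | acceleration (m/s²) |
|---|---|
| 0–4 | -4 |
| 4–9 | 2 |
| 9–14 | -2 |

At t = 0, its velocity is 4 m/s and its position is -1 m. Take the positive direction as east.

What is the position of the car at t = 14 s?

On each constant-a segment, Δv = aΔt and Δx = v₀Δt + ½aΔt²; chain segment to segment.
0–4 s: v starts 4 m/s; Δx = 4·4 + ½·-4·4² = -16 m; v ends -12 m/s.
4–9 s: v starts -12 m/s; Δx = -12·5 + ½·2·5² = -35 m; v ends -2 m/s.
9–14 s: v starts -2 m/s; Δx = -2·5 + ½·-2·5² = -35 m; v ends -12 m/s.
x(14) = -1 + Σ Δx = -87 m.

-87 m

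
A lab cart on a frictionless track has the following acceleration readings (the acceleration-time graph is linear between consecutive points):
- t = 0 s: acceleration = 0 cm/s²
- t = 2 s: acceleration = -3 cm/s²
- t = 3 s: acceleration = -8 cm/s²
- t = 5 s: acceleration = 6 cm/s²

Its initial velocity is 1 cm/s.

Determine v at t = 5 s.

Δv equals the area under the a-t graph; then v = v₀ + Δv.
0–2 s: ½(0 + -3)(2) = -3 cm/s
2–3 s: ½(-3 + -8)(1) = -5.5 cm/s
3–5 s: ½(-8 + 6)(2) = -2 cm/s
Δv = -10.5 cm/s, so v(5) = 1 + (-10.5) = -9.5 cm/s.

-9.5 cm/s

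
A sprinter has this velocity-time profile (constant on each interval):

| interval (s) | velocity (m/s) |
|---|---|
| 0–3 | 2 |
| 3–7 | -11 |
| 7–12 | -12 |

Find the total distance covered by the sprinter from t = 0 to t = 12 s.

Total distance travelled is ∫|v| dt — sum the magnitudes of each area piece.
0–3 s: |2| × 3 = 6 m
3–7 s: |-11| × 4 = 44 m
7–12 s: |-12| × 5 = 60 m
Total distance = 110 m

110 m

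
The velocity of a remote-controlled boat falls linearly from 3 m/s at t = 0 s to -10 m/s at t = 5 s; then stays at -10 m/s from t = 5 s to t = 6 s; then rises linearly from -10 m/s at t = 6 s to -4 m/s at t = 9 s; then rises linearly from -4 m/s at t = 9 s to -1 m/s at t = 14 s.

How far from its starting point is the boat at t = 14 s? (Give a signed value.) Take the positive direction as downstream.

Net displacement equals the area under the velocity-time graph (areas below the axis count negative).
0–5 s: ½(3 + -10)(5) = -17.5 m
5–6 s: -10 × 1 = -10 m
6–9 s: ½(-10 + -4)(3) = -21 m
9–14 s: ½(-4 + -1)(5) = -12.5 m
Net displacement = -61 m

-61 m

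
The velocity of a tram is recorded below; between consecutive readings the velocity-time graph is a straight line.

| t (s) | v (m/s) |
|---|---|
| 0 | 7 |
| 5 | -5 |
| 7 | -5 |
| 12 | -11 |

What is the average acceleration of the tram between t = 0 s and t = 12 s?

Average acceleration = Δv/Δt = (-11 − 7)/(12 − 0) = -1.5 m/s².

-1.5 m/s²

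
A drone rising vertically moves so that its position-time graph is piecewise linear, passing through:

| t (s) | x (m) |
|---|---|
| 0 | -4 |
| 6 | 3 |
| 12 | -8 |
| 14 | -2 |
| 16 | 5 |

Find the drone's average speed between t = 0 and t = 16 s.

Average speed = (total path length)/(elapsed time); on a piecewise-linear x-t graph the path length is Σ|Δx|.
0–6 s: |Δx| = |3 − -4| = 7 m
6–12 s: |Δx| = |-8 − 3| = 11 m
12–14 s: |Δx| = |-2 − -8| = 6 m
14–16 s: |Δx| = |5 − -2| = 7 m
Total path = 31 m; average speed = 31/16 = 1.9375 m/s.

1.9375 m/s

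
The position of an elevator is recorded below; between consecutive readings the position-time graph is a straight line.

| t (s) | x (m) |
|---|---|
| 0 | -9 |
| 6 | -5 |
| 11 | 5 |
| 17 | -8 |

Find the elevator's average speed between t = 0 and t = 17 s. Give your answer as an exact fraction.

Average speed = (total path length)/(elapsed time); on a piecewise-linear x-t graph the path length is Σ|Δx|.
0–6 s: |Δx| = |-5 − -9| = 4 m
6–11 s: |Δx| = |5 − -5| = 10 m
11–17 s: |Δx| = |-8 − 5| = 13 m
Total path = 27 m; average speed = 27/17 = 27/17 m/s.

27/17 m/s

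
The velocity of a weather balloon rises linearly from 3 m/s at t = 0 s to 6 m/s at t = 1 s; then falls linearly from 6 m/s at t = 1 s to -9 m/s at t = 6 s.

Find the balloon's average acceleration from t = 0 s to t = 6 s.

-2 m/s²

Average acceleration = Δv/Δt = (-9 − 3)/(6 − 0) = -2 m/s².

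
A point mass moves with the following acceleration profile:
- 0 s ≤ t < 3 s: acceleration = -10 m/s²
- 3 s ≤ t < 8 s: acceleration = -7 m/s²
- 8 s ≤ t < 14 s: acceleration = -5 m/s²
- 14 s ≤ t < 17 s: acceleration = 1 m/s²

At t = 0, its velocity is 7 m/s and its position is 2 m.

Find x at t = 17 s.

On each constant-a segment, Δv = aΔt and Δx = v₀Δt + ½aΔt²; chain segment to segment.
0–3 s: v starts 7 m/s; Δx = 7·3 + ½·-10·3² = -24 m; v ends -23 m/s.
3–8 s: v starts -23 m/s; Δx = -23·5 + ½·-7·5² = -202.5 m; v ends -58 m/s.
8–14 s: v starts -58 m/s; Δx = -58·6 + ½·-5·6² = -438 m; v ends -88 m/s.
14–17 s: v starts -88 m/s; Δx = -88·3 + ½·1·3² = -259.5 m; v ends -85 m/s.
x(17) = 2 + Σ Δx = -922 m.

-922 m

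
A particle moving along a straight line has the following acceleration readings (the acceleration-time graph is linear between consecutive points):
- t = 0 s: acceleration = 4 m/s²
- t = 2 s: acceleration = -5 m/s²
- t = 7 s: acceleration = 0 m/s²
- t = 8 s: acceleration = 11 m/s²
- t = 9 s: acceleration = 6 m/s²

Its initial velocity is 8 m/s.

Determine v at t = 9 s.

Δv equals the area under the a-t graph; then v = v₀ + Δv.
0–2 s: ½(4 + -5)(2) = -1 m/s
2–7 s: ½(-5 + 0)(5) = -12.5 m/s
7–8 s: ½(0 + 11)(1) = 5.5 m/s
8–9 s: ½(11 + 6)(1) = 8.5 m/s
Δv = 0.5 m/s, so v(9) = 8 + (0.5) = 8.5 m/s.

8.5 m/s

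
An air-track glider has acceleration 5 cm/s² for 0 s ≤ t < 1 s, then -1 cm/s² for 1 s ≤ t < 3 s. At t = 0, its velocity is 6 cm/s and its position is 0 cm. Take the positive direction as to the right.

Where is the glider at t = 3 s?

28.5 cm

On each constant-a segment, Δv = aΔt and Δx = v₀Δt + ½aΔt²; chain segment to segment.
0–1 s: v starts 6 cm/s; Δx = 6·1 + ½·5·1² = 8.5 cm; v ends 11 cm/s.
1–3 s: v starts 11 cm/s; Δx = 11·2 + ½·-1·2² = 20 cm; v ends 9 cm/s.
x(3) = 0 + Σ Δx = 28.5 cm.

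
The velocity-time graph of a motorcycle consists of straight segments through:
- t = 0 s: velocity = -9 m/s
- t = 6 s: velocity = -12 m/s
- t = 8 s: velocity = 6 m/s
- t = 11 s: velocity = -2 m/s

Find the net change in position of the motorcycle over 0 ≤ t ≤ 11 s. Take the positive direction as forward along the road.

Net displacement equals the area under the velocity-time graph (areas below the axis count negative).
0–6 s: ½(-9 + -12)(6) = -63 m
6–8 s: ½(-12 + 6)(2) = -6 m
8–11 s: ½(6 + -2)(3) = 6 m
Net displacement = -63 m

-63 m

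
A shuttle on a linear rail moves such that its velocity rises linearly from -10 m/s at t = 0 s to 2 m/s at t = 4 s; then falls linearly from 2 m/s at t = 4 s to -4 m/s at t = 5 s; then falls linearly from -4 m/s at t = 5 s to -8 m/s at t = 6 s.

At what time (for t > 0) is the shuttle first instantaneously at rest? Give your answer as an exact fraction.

v changes sign on 0–4 s (from -10 to 2); the graph is linear there, so v = 0 at t = 0 + (10)·(4 − 0)/(2 − -10) = 10/3 s.

t = 10/3 s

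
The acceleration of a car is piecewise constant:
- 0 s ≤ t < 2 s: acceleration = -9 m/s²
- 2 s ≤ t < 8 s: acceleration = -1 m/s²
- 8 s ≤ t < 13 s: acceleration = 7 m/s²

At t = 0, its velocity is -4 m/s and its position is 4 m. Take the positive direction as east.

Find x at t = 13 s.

-224.5 m

On each constant-a segment, Δv = aΔt and Δx = v₀Δt + ½aΔt²; chain segment to segment.
0–2 s: v starts -4 m/s; Δx = -4·2 + ½·-9·2² = -26 m; v ends -22 m/s.
2–8 s: v starts -22 m/s; Δx = -22·6 + ½·-1·6² = -150 m; v ends -28 m/s.
8–13 s: v starts -28 m/s; Δx = -28·5 + ½·7·5² = -52.5 m; v ends 7 m/s.
x(13) = 4 + Σ Δx = -224.5 m.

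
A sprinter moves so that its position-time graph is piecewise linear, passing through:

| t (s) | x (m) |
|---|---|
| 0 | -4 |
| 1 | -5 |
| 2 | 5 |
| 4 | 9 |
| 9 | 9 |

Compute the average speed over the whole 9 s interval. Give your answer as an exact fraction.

5/3 m/s

Average speed = (total path length)/(elapsed time); on a piecewise-linear x-t graph the path length is Σ|Δx|.
0–1 s: |Δx| = |-5 − -4| = 1 m
1–2 s: |Δx| = |5 − -5| = 10 m
2–4 s: |Δx| = |9 − 5| = 4 m
4–9 s: |Δx| = |9 − 9| = 0 m
Total path = 15 m; average speed = 15/9 = 5/3 m/s.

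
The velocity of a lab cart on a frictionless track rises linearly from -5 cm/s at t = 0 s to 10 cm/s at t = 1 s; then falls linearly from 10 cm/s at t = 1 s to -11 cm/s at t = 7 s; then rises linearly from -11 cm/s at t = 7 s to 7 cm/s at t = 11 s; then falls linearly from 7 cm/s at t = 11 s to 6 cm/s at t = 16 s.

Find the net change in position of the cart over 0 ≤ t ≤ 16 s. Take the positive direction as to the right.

24 cm

Displacement is the signed area under the v-t curve.
0–1 s: ½(-5 + 10)(1) = 2.5 cm
1–7 s: ½(10 + -11)(6) = -3 cm
7–11 s: ½(-11 + 7)(4) = -8 cm
11–16 s: ½(7 + 6)(5) = 32.5 cm
Net displacement = 24 cm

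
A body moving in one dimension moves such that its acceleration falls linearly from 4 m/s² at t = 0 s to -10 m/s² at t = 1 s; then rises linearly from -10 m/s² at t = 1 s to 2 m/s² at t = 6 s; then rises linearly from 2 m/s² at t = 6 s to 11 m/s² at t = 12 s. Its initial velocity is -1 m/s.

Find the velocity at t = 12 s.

Δv equals the area under the a-t graph; then v = v₀ + Δv.
0–1 s: ½(4 + -10)(1) = -3 m/s
1–6 s: ½(-10 + 2)(5) = -20 m/s
6–12 s: ½(2 + 11)(6) = 39 m/s
Δv = 16 m/s, so v(12) = -1 + (16) = 15 m/s.

15 m/s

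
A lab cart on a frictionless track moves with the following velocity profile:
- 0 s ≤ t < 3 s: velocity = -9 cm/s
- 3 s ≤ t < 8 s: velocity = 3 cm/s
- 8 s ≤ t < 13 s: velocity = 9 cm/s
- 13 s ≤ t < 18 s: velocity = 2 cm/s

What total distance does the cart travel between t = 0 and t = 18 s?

Distance (not displacement) is the total path length: add the absolute areas under v-t.
0–3 s: |-9| × 3 = 27 cm
3–8 s: |3| × 5 = 15 cm
8–13 s: |9| × 5 = 45 cm
13–18 s: |2| × 5 = 10 cm
Total distance = 97 cm

97 cm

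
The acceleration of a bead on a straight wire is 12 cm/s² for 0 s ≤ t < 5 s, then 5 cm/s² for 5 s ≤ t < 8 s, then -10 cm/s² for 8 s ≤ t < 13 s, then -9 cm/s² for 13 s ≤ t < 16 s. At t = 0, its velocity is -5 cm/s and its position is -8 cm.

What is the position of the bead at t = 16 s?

On each constant-a segment, Δv = aΔt and Δx = v₀Δt + ½aΔt²; chain segment to segment.
0–5 s: v starts -5 cm/s; Δx = -5·5 + ½·12·5² = 125 cm; v ends 55 cm/s.
5–8 s: v starts 55 cm/s; Δx = 55·3 + ½·5·3² = 187.5 cm; v ends 70 cm/s.
8–13 s: v starts 70 cm/s; Δx = 70·5 + ½·-10·5² = 225 cm; v ends 20 cm/s.
13–16 s: v starts 20 cm/s; Δx = 20·3 + ½·-9·3² = 19.5 cm; v ends -7 cm/s.
x(16) = -8 + Σ Δx = 549 cm.

549 cm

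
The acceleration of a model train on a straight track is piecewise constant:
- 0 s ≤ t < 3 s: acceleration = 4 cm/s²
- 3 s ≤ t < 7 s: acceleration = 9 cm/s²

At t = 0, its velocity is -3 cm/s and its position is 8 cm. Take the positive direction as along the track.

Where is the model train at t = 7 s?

On each constant-a segment, Δv = aΔt and Δx = v₀Δt + ½aΔt²; chain segment to segment.
0–3 s: v starts -3 cm/s; Δx = -3·3 + ½·4·3² = 9 cm; v ends 9 cm/s.
3–7 s: v starts 9 cm/s; Δx = 9·4 + ½·9·4² = 108 cm; v ends 45 cm/s.
x(7) = 8 + Σ Δx = 125 cm.

125 cm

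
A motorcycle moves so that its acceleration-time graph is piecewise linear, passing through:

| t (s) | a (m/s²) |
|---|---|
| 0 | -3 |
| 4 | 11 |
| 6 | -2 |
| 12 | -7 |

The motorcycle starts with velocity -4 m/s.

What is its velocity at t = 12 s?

Δv equals the area under the a-t graph; then v = v₀ + Δv.
0–4 s: ½(-3 + 11)(4) = 16 m/s
4–6 s: ½(11 + -2)(2) = 9 m/s
6–12 s: ½(-2 + -7)(6) = -27 m/s
Δv = -2 m/s, so v(12) = -4 + (-2) = -6 m/s.

-6 m/s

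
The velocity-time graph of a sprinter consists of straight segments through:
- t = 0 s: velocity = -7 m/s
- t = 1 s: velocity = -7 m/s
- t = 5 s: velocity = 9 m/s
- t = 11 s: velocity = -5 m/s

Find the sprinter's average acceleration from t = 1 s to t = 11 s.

0.2 m/s²

Average acceleration = Δv/Δt = (-5 − -7)/(11 − 1) = 0.2 m/s².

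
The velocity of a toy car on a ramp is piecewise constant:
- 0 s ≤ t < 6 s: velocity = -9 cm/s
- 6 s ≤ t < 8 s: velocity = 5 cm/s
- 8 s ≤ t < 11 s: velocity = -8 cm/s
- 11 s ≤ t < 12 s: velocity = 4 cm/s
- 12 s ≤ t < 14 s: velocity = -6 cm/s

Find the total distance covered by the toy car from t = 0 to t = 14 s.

Total distance travelled is ∫|v| dt — sum the magnitudes of each area piece.
0–6 s: |-9| × 6 = 54 cm
6–8 s: |5| × 2 = 10 cm
8–11 s: |-8| × 3 = 24 cm
11–12 s: |4| × 1 = 4 cm
12–14 s: |-6| × 2 = 12 cm
Total distance = 104 cm

104 cm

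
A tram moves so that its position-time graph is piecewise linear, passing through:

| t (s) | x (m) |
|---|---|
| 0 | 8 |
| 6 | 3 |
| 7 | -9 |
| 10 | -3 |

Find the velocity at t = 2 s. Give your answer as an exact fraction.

-5/6 m/s

Velocity is the slope of the x-t graph on 0–6 s: (3 − 8)/(6 − 0) = -5/6 m/s.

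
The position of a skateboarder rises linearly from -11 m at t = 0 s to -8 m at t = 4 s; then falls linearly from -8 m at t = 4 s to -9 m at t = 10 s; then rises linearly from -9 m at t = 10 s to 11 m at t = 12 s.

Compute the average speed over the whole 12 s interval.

Average speed = (total path length)/(elapsed time); on a piecewise-linear x-t graph the path length is Σ|Δx|.
0–4 s: |Δx| = |-8 − -11| = 3 m
4–10 s: |Δx| = |-9 − -8| = 1 m
10–12 s: |Δx| = |11 − -9| = 20 m
Total path = 24 m; average speed = 24/12 = 2 m/s.

2 m/s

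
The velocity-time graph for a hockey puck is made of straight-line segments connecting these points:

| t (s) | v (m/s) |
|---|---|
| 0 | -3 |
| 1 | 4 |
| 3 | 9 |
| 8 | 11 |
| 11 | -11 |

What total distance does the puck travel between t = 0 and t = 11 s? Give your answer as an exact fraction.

569/7 m

Distance (not displacement) is the total path length: add the absolute areas under v-t.
0–1 s: v = 0 at t = 3/7 s; triangle areas 9/14 + 8/7 = 25/14 m
1–3 s: |½(4 + 9)(2)| = 13 m
3–8 s: |½(9 + 11)(5)| = 50 m
8–11 s: v = 0 at t = 9.5 s; triangle areas 8.25 + 8.25 = 16.5 m
Total distance = 569/7 m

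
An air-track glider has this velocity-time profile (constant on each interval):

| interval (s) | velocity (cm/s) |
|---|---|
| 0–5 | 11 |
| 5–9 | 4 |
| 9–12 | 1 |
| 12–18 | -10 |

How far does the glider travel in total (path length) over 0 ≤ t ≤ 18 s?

Total distance travelled is ∫|v| dt — sum the magnitudes of each area piece.
0–5 s: |11| × 5 = 55 cm
5–9 s: |4| × 4 = 16 cm
9–12 s: |1| × 3 = 3 cm
12–18 s: |-10| × 6 = 60 cm
Total distance = 134 cm

134 cm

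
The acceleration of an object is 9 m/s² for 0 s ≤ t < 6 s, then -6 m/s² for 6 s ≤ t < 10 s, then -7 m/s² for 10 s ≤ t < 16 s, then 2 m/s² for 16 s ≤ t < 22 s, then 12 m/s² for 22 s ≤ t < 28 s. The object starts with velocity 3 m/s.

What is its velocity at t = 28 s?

75 m/s

Δv equals the area under the a-t graph; then v = v₀ + Δv.
0–6 s: 9 × 6 = 54 m/s
6–10 s: -6 × 4 = -24 m/s
10–16 s: -7 × 6 = -42 m/s
16–22 s: 2 × 6 = 12 m/s
22–28 s: 12 × 6 = 72 m/s
Δv = 72 m/s, so v(28) = 3 + (72) = 75 m/s.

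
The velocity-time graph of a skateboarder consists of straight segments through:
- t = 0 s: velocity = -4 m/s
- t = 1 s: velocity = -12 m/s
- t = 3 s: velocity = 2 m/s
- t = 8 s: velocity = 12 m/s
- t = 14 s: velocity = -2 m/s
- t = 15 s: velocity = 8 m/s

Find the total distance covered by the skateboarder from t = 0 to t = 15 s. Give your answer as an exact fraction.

3104/35 m

Distance (not displacement) is the total path length: add the absolute areas under v-t.
0–1 s: |½(-4 + -12)(1)| = 8 m
1–3 s: v = 0 at t = 19/7 s; triangle areas 72/7 + 2/7 = 74/7 m
3–8 s: |½(2 + 12)(5)| = 35 m
8–14 s: v = 0 at t = 92/7 s; triangle areas 216/7 + 6/7 = 222/7 m
14–15 s: v = 0 at t = 14.2 s; triangle areas 0.2 + 3.2 = 3.4 m
Total distance = 3104/35 m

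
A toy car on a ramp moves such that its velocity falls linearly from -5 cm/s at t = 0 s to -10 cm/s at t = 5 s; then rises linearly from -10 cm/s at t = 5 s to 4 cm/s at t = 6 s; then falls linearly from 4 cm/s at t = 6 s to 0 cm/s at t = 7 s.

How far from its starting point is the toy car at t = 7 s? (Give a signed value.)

-38.5 cm

Displacement is the signed area under the v-t curve.
0–5 s: ½(-5 + -10)(5) = -37.5 cm
5–6 s: ½(-10 + 4)(1) = -3 cm
6–7 s: ½(4 + 0)(1) = 2 cm
Net displacement = -38.5 cm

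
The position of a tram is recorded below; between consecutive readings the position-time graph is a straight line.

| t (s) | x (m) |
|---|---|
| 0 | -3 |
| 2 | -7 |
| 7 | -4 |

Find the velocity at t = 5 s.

Velocity is the slope of the x-t graph on 2–7 s: (-4 − -7)/(7 − 2) = 0.6 m/s.

0.6 m/s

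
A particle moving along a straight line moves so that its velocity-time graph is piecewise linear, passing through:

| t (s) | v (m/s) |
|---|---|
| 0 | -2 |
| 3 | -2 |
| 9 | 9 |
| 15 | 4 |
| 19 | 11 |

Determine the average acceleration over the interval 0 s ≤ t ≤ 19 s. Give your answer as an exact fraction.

Average acceleration = Δv/Δt = (11 − -2)/(19 − 0) = 13/19 m/s².

13/19 m/s²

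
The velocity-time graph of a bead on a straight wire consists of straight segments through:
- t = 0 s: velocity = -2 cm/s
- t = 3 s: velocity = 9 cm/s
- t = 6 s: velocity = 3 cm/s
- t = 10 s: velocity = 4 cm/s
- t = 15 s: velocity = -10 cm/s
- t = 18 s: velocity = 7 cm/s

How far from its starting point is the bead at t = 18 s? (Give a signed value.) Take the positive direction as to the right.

23 cm

Net displacement equals the area under the velocity-time graph (areas below the axis count negative).
0–3 s: ½(-2 + 9)(3) = 10.5 cm
3–6 s: ½(9 + 3)(3) = 18 cm
6–10 s: ½(3 + 4)(4) = 14 cm
10–15 s: ½(4 + -10)(5) = -15 cm
15–18 s: ½(-10 + 7)(3) = -4.5 cm
Net displacement = 23 cm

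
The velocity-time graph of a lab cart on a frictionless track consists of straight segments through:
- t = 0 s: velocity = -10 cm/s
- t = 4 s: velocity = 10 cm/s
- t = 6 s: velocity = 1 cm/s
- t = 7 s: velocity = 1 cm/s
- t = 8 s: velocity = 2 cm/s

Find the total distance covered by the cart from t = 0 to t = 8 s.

33.5 cm

Total distance travelled is ∫|v| dt — sum the magnitudes of each area piece.
0–4 s: v = 0 at t = 2 s; triangle areas 10 + 10 = 20 cm
4–6 s: |½(10 + 1)(2)| = 11 cm
6–7 s: |1| × 1 = 1 cm
7–8 s: |½(1 + 2)(1)| = 1.5 cm
Total distance = 33.5 cm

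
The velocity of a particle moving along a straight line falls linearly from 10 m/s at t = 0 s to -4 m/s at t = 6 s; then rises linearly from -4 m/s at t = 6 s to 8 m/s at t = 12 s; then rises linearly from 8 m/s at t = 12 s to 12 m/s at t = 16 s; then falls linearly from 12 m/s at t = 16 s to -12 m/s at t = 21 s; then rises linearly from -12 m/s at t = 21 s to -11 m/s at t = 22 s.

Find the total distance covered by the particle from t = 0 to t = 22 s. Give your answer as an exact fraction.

1769/14 m

Total distance travelled is ∫|v| dt — sum the magnitudes of each area piece.
0–6 s: v = 0 at t = 30/7 s; triangle areas 150/7 + 24/7 = 174/7 m
6–12 s: v = 0 at t = 8 s; triangle areas 4 + 16 = 20 m
12–16 s: |½(8 + 12)(4)| = 40 m
16–21 s: v = 0 at t = 18.5 s; triangle areas 15 + 15 = 30 m
21–22 s: |½(-12 + -11)(1)| = 11.5 m
Total distance = 1769/14 m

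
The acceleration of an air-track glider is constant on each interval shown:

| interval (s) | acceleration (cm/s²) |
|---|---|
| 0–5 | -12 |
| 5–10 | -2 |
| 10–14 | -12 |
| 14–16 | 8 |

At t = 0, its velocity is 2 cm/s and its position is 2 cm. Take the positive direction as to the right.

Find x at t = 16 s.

On each constant-a segment, Δv = aΔt and Δx = v₀Δt + ½aΔt²; chain segment to segment.
0–5 s: v starts 2 cm/s; Δx = 2·5 + ½·-12·5² = -140 cm; v ends -58 cm/s.
5–10 s: v starts -58 cm/s; Δx = -58·5 + ½·-2·5² = -315 cm; v ends -68 cm/s.
10–14 s: v starts -68 cm/s; Δx = -68·4 + ½·-12·4² = -368 cm; v ends -116 cm/s.
14–16 s: v starts -116 cm/s; Δx = -116·2 + ½·8·2² = -216 cm; v ends -100 cm/s.
x(16) = 2 + Σ Δx = -1037 cm.

-1037 cm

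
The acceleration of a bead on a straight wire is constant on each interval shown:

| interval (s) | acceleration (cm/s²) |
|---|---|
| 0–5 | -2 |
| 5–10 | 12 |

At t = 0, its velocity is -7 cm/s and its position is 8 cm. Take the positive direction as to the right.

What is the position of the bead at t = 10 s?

13 cm

On each constant-a segment, Δv = aΔt and Δx = v₀Δt + ½aΔt²; chain segment to segment.
0–5 s: v starts -7 cm/s; Δx = -7·5 + ½·-2·5² = -60 cm; v ends -17 cm/s.
5–10 s: v starts -17 cm/s; Δx = -17·5 + ½·12·5² = 65 cm; v ends 43 cm/s.
x(10) = 8 + Σ Δx = 13 cm.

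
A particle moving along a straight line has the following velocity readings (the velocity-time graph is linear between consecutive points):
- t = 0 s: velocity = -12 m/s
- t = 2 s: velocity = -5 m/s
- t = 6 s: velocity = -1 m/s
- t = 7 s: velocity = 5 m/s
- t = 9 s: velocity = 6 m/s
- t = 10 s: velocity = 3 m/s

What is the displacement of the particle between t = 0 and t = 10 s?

Net displacement equals the area under the velocity-time graph (areas below the axis count negative).
0–2 s: ½(-12 + -5)(2) = -17 m
2–6 s: ½(-5 + -1)(4) = -12 m
6–7 s: ½(-1 + 5)(1) = 2 m
7–9 s: ½(5 + 6)(2) = 11 m
9–10 s: ½(6 + 3)(1) = 4.5 m
Net displacement = -11.5 m

-11.5 m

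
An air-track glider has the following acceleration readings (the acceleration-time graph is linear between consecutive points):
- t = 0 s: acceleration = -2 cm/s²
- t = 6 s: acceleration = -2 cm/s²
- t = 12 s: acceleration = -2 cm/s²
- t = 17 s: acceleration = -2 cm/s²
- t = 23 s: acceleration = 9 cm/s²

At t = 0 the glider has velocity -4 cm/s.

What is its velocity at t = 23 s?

Δv equals the area under the a-t graph; then v = v₀ + Δv.
0–6 s: -2 × 6 = -12 cm/s
6–12 s: -2 × 6 = -12 cm/s
12–17 s: -2 × 5 = -10 cm/s
17–23 s: ½(-2 + 9)(6) = 21 cm/s
Δv = -13 cm/s, so v(23) = -4 + (-13) = -17 cm/s.

-17 cm/s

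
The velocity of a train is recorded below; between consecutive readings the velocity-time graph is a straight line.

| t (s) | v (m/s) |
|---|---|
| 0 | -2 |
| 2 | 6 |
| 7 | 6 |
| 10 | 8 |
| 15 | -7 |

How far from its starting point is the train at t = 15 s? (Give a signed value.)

Net displacement equals the area under the velocity-time graph (areas below the axis count negative).
0–2 s: ½(-2 + 6)(2) = 4 m
2–7 s: 6 × 5 = 30 m
7–10 s: ½(6 + 8)(3) = 21 m
10–15 s: ½(8 + -7)(5) = 2.5 m
Net displacement = 57.5 m

57.5 m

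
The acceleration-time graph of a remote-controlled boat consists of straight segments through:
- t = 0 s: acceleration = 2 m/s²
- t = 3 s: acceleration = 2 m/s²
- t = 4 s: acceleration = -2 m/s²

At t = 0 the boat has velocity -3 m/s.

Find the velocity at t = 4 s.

Δv equals the area under the a-t graph; then v = v₀ + Δv.
0–3 s: 2 × 3 = 6 m/s
3–4 s: ½(2 + -2)(1) = 0 m/s
Δv = 6 m/s, so v(4) = -3 + (6) = 3 m/s.

3 m/s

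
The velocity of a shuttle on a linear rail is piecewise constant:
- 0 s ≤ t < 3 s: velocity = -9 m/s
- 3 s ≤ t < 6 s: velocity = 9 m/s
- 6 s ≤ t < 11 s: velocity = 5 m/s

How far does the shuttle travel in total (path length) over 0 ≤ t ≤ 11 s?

Total distance travelled is ∫|v| dt — sum the magnitudes of each area piece.
0–3 s: |-9| × 3 = 27 m
3–6 s: |9| × 3 = 27 m
6–11 s: |5| × 5 = 25 m
Total distance = 79 m

79 m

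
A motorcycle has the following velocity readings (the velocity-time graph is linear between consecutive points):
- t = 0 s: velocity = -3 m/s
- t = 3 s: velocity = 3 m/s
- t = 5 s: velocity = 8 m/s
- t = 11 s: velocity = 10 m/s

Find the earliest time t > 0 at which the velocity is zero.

t = 1.5 s

v changes sign on 0–3 s (from -3 to 3); the graph is linear there, so v = 0 at t = 0 + (3)·(3 − 0)/(3 − -3) = 1.5 s.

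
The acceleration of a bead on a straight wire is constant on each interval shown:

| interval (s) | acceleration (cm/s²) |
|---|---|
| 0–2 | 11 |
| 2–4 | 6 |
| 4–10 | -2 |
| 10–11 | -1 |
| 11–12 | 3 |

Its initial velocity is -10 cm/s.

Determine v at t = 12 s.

14 cm/s

Δv equals the area under the a-t graph; then v = v₀ + Δv.
0–2 s: 11 × 2 = 22 cm/s
2–4 s: 6 × 2 = 12 cm/s
4–10 s: -2 × 6 = -12 cm/s
10–11 s: -1 × 1 = -1 cm/s
11–12 s: 3 × 1 = 3 cm/s
Δv = 24 cm/s, so v(12) = -10 + (24) = 14 cm/s.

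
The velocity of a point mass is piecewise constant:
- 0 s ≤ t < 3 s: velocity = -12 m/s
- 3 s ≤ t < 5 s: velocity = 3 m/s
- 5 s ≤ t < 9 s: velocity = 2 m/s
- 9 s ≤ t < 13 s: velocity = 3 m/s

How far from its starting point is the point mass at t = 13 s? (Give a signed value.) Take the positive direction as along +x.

-10 m

Net displacement equals the area under the velocity-time graph (areas below the axis count negative).
0–3 s: -12 × 3 = -36 m
3–5 s: 3 × 2 = 6 m
5–9 s: 2 × 4 = 8 m
9–13 s: 3 × 4 = 12 m
Net displacement = -10 m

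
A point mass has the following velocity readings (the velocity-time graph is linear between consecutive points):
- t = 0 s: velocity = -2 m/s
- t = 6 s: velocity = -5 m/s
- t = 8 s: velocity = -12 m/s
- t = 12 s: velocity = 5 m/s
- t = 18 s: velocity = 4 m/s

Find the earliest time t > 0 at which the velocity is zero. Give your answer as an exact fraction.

v changes sign on 8–12 s (from -12 to 5); the graph is linear there, so v = 0 at t = 8 + (12)·(12 − 8)/(5 − -12) = 184/17 s.

t = 184/17 s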